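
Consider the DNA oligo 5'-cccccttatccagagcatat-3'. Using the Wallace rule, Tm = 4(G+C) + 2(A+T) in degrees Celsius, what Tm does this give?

Counting bases: A=5, G=2, C=8, T=5
So N_AT = 10 and N_GC = 10.
Tm = 2×10 + 4×10 = 60°C

60°C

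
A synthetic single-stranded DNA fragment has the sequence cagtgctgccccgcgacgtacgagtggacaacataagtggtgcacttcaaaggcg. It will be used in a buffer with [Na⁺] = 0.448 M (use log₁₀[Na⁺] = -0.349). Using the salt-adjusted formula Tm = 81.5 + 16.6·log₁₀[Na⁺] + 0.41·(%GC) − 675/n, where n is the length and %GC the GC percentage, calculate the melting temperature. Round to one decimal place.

87.3°C

Length n = 55. Counting bases: C=15, G=17, A=14, T=9
G+C = 32, so %GC = 32/55 × 100 = 58.182%
Salt term: 16.6 × (-0.349) = -5.793
GC term: 0.41 × 58.182 = 23.855; length term: −675/55 = −12.273
Tm = 81.5 + (-5.793) + 23.855 − 12.273 = 87.289 → 87.3°C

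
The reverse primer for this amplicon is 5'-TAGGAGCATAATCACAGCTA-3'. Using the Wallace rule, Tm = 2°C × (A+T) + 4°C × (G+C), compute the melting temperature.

Scanning the sequence gives G=4, C=4, A=8, T=4.
AT pairs contribute 12, GC pairs contribute 8.
Tm = 4·8 + 2·12 = 32 + 24 = 56°C

56°C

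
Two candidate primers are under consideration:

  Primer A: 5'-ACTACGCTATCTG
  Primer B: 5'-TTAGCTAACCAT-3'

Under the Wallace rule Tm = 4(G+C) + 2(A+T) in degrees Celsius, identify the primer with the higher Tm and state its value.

Primer A: A+T=7, G+C=6 → Tm = 2(7)+4(6) = 38°C
Primer B: A+T=8, G+C=4 → Tm = 2(8)+4(4) = 32°C
38°C vs 32°C → primer A is higher.

Primer A, 38°C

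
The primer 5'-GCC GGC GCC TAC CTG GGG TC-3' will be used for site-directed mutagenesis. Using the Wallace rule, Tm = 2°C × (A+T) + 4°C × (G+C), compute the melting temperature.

T=3, G=8, C=8, A=1
AT pairs contribute 4, GC pairs contribute 16.
Tm = 4·16 + 2·4 = 64 + 8 = 72°C

72°C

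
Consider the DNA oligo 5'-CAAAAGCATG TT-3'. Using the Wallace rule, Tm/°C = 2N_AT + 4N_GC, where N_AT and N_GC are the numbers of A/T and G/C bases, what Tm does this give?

32°C

Scanning the sequence gives C=2, T=3, G=2, A=5.
A+T = 8, G+C = 4
Tm = 2×8 + 4×4 = 32°C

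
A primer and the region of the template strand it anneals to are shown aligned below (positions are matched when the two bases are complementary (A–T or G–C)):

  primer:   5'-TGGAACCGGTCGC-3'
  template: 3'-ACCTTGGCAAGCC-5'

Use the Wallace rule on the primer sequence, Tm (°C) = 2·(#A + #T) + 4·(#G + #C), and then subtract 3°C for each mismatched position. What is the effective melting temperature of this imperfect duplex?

38°C

Primer base counts: A=2, T=2, G=5, C=4 → A+T=4, G+C=9
Perfect-match Tm = 2(4) + 4(9) = 8 + 36 = 44°C
Mismatches (positions where the bases are not complementary): 2 (at positions 9, 13)
Effective Tm = 44 − 2×3 = 44 − 6 = 38°C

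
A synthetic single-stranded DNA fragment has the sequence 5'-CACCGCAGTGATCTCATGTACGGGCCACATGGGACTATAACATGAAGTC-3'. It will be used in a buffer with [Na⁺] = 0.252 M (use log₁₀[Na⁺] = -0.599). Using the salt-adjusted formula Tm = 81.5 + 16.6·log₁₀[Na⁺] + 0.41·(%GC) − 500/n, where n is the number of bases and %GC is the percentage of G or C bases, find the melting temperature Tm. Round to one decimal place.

82.3°C

Length n = 49. Scanning the sequence gives C=13, G=12, A=14, T=10.
G+C = 25, so %GC = 25/49 × 100 = 51.02%
Salt term: 16.6 × (-0.599) = -9.943
GC term: 0.41 × 51.02 = 20.918; length term: −500/49 = −10.204
Tm = 81.5 + (-9.943) + 20.918 − 10.204 = 82.271 → 82.3°C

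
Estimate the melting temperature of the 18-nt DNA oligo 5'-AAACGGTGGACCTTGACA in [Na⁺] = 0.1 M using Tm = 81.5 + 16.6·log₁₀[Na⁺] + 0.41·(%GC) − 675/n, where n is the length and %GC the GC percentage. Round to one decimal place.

Length n = 18. Scanning the sequence gives T=3, C=4, G=5, A=6.
G+C = 9, so %GC = 9/18 × 100 = 50%
Salt term: 16.6 × (-1) = -16.6
GC term: 0.41 × 50 = 20.5; length term: −675/18 = −37.5
Tm = 81.5 + (-16.6) + 20.5 − 37.5 = 47.9 → 47.9°C

47.9°C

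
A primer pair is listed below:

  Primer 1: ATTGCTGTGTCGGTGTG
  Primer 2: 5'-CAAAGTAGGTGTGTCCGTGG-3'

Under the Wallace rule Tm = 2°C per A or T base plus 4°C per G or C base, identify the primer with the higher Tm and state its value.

Primer 2, 62°C

Primer 1: A+T=8, G+C=9 → Tm = 2(8)+4(9) = 52°C
Primer 2: A+T=9, G+C=11 → Tm = 2(9)+4(11) = 62°C
52°C vs 62°C → primer 2 is higher.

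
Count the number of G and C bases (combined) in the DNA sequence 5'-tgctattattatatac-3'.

T=8, G=1, C=2, A=5
G+C = 1 + 2 = 3

3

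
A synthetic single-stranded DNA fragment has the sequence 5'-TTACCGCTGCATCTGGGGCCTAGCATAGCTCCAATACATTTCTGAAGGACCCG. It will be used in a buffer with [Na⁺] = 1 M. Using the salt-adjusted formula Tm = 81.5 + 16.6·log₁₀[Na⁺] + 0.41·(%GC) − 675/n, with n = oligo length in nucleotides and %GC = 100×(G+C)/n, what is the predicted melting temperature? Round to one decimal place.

Length n = 53. G=12, A=12, T=13, C=16
G+C = 28, so %GC = 28/53 × 100 = 52.83%
Salt term: 16.6 × (0) = 0
GC term: 0.41 × 52.83 = 21.66; length term: −675/53 = −12.736
Tm = 81.5 + (0) + 21.66 − 12.736 = 90.424 → 90.4°C

90.4°C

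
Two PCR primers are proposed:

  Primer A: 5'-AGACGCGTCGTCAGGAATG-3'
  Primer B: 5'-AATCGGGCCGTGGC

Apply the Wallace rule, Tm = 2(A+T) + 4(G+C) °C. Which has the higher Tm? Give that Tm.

Primer A: A+T=8, G+C=11 → Tm = 2(8)+4(11) = 60°C
Primer B: A+T=4, G+C=10 → Tm = 2(4)+4(10) = 48°C
60°C vs 48°C → primer A is higher.

Primer A, 60°C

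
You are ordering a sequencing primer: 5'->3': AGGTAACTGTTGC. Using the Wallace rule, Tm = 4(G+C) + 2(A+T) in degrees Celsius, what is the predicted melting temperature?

38°C

Base counts: C=2, T=4, A=3, G=4
A+T = 7, G+C = 6
Tm = 4·6 + 2·7 = 24 + 14 = 38°C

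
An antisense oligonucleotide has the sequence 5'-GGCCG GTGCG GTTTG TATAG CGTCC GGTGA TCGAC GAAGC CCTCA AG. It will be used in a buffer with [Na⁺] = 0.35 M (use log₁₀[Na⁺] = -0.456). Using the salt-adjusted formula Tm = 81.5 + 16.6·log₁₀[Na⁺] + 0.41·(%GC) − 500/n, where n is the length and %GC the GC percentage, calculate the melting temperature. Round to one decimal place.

Length n = 47. Counting bases: A=8, T=10, C=12, G=17
G+C = 29, so %GC = 29/47 × 100 = 61.702%
Salt term: 16.6 × (-0.456) = -7.57
GC term: 0.41 × 61.702 = 25.298; length term: −500/47 = −10.638
Tm = 81.5 + (-7.57) + 25.298 − 10.638 = 88.59 → 88.6°C

88.6°C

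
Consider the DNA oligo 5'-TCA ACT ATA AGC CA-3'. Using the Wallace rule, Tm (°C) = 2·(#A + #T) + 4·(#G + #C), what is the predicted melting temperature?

38°C

Base counts: T=3, G=1, C=4, A=6
So N_AT = 9 and N_GC = 5.
Tm = 4·5 + 2·9 = 20 + 18 = 38°C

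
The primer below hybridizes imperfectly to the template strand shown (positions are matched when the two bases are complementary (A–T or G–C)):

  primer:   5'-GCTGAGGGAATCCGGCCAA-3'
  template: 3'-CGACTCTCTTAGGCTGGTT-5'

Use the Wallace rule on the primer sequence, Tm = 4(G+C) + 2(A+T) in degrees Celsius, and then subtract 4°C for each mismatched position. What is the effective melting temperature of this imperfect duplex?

54°C

Primer base counts: A=5, T=2, G=7, C=5 → A+T=7, G+C=12
Perfect-match Tm = 2(7) + 4(12) = 14 + 48 = 62°C
Mismatches (positions where the bases are not complementary): 2 (at positions 7, 15)
Effective Tm = 62 − 2×4 = 62 − 8 = 54°C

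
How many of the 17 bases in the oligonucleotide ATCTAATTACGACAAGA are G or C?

Base counts: T=4, A=8, C=3, G=2
Total G or C: 2 + 3 = 5

5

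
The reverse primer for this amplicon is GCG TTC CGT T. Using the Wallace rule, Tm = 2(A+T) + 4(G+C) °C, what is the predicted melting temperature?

32°C

C=3, G=3, A=0, T=4
So N_AT = 4 and N_GC = 6.
Tm = 2×4 + 4×6 = 32°C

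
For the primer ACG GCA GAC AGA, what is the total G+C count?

Scanning the sequence gives G=4, T=0, C=3, A=5.
Total G or C: 4 + 3 = 7

7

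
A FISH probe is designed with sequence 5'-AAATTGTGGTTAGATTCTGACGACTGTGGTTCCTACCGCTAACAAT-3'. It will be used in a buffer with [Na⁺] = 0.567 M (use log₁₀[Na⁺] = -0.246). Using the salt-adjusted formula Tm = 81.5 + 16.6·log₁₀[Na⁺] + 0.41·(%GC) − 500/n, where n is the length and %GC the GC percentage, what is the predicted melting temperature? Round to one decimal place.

83.5°C

Length n = 46. Counting bases: G=10, C=9, T=15, A=12
G+C = 19, so %GC = 19/46 × 100 = 41.304%
Salt term: 16.6 × (-0.246) = -4.084
GC term: 0.41 × 41.304 = 16.935; length term: −500/46 = −10.87
Tm = 81.5 + (-4.084) + 16.935 − 10.87 = 83.481 → 83.5°C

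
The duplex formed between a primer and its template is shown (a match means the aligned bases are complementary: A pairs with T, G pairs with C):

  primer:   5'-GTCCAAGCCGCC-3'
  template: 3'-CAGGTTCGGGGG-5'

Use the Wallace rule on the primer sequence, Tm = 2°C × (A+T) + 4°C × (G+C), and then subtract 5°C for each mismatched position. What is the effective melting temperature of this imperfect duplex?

37°C

Primer base counts: A=2, T=1, G=3, C=6 → A+T=3, G+C=9
Perfect-match Tm = 2(3) + 4(9) = 6 + 36 = 42°C
Mismatches (positions where the bases are not complementary): 1 (at position 10)
Effective Tm = 42 − 1×5 = 42 − 5 = 37°C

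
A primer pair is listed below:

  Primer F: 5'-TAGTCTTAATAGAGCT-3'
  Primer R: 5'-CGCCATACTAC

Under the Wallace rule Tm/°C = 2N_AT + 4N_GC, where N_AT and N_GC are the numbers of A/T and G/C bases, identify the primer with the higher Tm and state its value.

Primer F: A+T=11, G+C=5 → Tm = 2(11)+4(5) = 42°C
Primer R: A+T=5, G+C=6 → Tm = 2(5)+4(6) = 34°C
42°C vs 34°C → primer F is higher.

Primer F, 42°C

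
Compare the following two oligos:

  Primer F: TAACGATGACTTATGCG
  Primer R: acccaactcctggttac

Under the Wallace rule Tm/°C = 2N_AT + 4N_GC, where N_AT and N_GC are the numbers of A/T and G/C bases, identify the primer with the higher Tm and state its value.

Primer R, 52°C

Primer F: A+T=10, G+C=7 → Tm = 2(10)+4(7) = 48°C
Primer R: A+T=8, G+C=9 → Tm = 2(8)+4(9) = 52°C
48°C vs 52°C → primer R is higher.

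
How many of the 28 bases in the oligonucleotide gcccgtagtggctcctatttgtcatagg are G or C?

Scanning the sequence gives T=9, G=8, A=4, C=7.
G+C = 8 + 7 = 15

15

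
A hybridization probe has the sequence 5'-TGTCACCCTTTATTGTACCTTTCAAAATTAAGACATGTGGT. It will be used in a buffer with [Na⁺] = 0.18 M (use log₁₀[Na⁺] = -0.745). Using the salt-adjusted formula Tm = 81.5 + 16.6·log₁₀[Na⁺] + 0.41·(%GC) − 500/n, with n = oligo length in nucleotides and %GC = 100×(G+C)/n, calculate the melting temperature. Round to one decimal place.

Length n = 41. Scanning the sequence gives G=6, T=16, C=8, A=11.
G+C = 14, so %GC = 14/41 × 100 = 34.146%
Salt term: 16.6 × (-0.745) = -12.367
GC term: 0.41 × 34.146 = 14; length term: −500/41 = −12.195
Tm = 81.5 + (-12.367) + 14 − 12.195 = 70.938 → 70.9°C

70.9°C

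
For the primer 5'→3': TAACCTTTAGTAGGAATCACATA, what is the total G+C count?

7

Base counts: T=7, C=4, G=3, A=9
G+C = 3 + 4 = 7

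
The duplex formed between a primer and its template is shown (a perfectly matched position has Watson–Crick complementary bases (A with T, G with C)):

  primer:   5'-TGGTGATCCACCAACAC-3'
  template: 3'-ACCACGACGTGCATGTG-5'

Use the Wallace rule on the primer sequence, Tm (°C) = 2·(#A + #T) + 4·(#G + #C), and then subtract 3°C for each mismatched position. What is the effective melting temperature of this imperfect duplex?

40°C

Primer base counts: A=5, T=3, G=3, C=6 → A+T=8, G+C=9
Perfect-match Tm = 2(8) + 4(9) = 16 + 36 = 52°C
Mismatches (positions where the bases are not complementary): 4 (at positions 6, 8, 12, 13)
Effective Tm = 52 − 4×3 = 52 − 12 = 40°C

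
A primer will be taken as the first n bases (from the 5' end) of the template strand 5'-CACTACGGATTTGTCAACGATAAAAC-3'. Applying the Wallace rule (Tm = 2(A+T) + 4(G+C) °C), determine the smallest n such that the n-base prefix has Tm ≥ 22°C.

n = 7

First 6 bases: CACTAC → Tm = 18°C (< 22°C)
First 7 bases: CACTACG → Tm = 22°C (≥ 22°C)
Each additional base adds 2°C (A/T) or 4°C (G/C), so Tm is non-decreasing in n; n = 7 is the first length to reach 22°C.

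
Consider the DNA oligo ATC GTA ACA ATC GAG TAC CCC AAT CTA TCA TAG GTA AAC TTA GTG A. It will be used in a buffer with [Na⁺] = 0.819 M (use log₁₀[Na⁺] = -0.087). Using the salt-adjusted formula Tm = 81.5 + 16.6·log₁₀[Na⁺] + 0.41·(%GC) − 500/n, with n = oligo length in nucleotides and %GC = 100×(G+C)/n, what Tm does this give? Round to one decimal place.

84.3°C

Length n = 46. Scanning the sequence gives C=10, T=12, G=7, A=17.
G+C = 17, so %GC = 17/46 × 100 = 36.957%
Salt term: 16.6 × (-0.087) = -1.444
GC term: 0.41 × 36.957 = 15.152; length term: −500/46 = −10.87
Tm = 81.5 + (-1.444) + 15.152 − 10.87 = 84.338 → 84.3°C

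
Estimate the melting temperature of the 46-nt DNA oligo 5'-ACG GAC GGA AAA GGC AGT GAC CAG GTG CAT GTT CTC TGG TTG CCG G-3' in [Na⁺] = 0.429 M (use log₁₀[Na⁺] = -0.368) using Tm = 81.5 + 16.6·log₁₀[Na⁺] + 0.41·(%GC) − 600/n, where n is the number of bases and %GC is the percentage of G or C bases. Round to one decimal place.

86.4°C

Length n = 46. Scanning the sequence gives T=9, G=17, A=10, C=10.
G+C = 27, so %GC = 27/46 × 100 = 58.696%
Salt term: 16.6 × (-0.368) = -6.109
GC term: 0.41 × 58.696 = 24.065; length term: −600/46 = −13.043
Tm = 81.5 + (-6.109) + 24.065 − 13.043 = 86.413 → 86.4°C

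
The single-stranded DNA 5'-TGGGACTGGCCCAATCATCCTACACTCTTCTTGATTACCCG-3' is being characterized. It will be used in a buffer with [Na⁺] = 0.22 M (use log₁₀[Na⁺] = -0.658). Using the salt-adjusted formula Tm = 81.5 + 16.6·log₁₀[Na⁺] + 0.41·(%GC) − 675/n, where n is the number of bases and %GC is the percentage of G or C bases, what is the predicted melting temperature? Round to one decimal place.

Length n = 41. Scanning the sequence gives C=14, G=7, T=12, A=8.
G+C = 21, so %GC = 21/41 × 100 = 51.22%
Salt term: 16.6 × (-0.658) = -10.923
GC term: 0.41 × 51.22 = 21; length term: −675/41 = −16.463
Tm = 81.5 + (-10.923) + 21 − 16.463 = 75.114 → 75.1°C

75.1°C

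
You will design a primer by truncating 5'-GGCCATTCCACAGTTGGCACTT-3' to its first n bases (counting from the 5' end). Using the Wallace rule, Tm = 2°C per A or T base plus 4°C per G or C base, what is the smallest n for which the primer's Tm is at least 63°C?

n = 20

First 19 bases: GGCCATTCCACAGTTGGCA → Tm = 60°C (< 63°C)
First 20 bases: GGCCATTCCACAGTTGGCAC → Tm = 64°C (≥ 63°C)
Since every base adds ≥2°C, Tm only increases with n, so the threshold is first crossed at n = 20.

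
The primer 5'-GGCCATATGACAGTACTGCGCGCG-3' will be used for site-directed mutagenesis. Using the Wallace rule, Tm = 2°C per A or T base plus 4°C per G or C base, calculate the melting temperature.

78°C

Scanning the sequence gives T=4, G=8, A=5, C=7.
AT pairs contribute 9, GC pairs contribute 15.
Tm = 4·15 + 2·9 = 60 + 18 = 78°C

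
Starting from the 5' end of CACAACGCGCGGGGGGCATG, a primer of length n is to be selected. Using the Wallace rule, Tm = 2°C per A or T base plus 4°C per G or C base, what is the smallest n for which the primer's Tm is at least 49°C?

n = 14

First 13 bases: CACAACGCGCGGG → Tm = 46°C (< 49°C)
First 14 bases: CACAACGCGCGGGG → Tm = 50°C (≥ 49°C)
Each additional base adds 2°C (A/T) or 4°C (G/C), so Tm is non-decreasing in n; n = 14 is the first length to reach 49°C.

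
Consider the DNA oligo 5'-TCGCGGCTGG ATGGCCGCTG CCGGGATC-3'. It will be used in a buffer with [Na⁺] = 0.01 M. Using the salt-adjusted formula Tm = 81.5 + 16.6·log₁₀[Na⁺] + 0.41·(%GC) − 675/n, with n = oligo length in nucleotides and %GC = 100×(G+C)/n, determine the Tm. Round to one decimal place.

54.9°C

Length n = 28. T=5, G=12, A=2, C=9
G+C = 21, so %GC = 21/28 × 100 = 75%
Salt term: 16.6 × (-2) = -33.2
GC term: 0.41 × 75 = 30.75; length term: −675/28 = −24.107
Tm = 81.5 + (-33.2) + 30.75 − 24.107 = 54.943 → 54.9°C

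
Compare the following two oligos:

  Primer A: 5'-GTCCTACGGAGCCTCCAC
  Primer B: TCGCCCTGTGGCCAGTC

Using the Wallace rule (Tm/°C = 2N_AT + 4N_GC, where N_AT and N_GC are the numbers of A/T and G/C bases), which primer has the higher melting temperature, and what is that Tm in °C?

Primer A: A+T=6, G+C=12 → Tm = 2(6)+4(12) = 60°C
Primer B: A+T=5, G+C=12 → Tm = 2(5)+4(12) = 58°C
60°C vs 58°C → primer A is higher.

Primer A, 60°C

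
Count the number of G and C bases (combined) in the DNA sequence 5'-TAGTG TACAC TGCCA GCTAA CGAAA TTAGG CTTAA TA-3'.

Counting bases: G=7, A=13, T=10, C=7
G+C = 7 + 7 = 14

14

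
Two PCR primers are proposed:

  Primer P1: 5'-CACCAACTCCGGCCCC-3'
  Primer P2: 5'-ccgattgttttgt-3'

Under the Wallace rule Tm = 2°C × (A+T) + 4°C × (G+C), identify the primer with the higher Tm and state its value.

Primer P1, 56°C

Primer P1: A+T=4, G+C=12 → Tm = 2(4)+4(12) = 56°C
Primer P2: A+T=8, G+C=5 → Tm = 2(8)+4(5) = 36°C
56°C vs 36°C → primer P1 is higher.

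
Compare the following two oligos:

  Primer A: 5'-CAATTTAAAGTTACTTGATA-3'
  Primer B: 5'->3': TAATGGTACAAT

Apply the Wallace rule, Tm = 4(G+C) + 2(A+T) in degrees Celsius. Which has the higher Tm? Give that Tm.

Primer A, 48°C

Primer A: A+T=16, G+C=4 → Tm = 2(16)+4(4) = 48°C
Primer B: A+T=9, G+C=3 → Tm = 2(9)+4(3) = 30°C
48°C vs 30°C → primer A is higher.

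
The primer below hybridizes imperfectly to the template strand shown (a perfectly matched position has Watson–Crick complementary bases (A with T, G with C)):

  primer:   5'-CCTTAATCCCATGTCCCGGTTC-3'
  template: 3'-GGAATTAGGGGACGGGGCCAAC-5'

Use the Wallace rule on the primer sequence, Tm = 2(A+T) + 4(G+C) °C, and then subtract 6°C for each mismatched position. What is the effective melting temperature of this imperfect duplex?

50°C

Primer base counts: A=3, T=7, G=3, C=9 → A+T=10, G+C=12
Perfect-match Tm = 2(10) + 4(12) = 20 + 48 = 68°C
Mismatches (positions where the bases are not complementary): 3 (at positions 11, 14, 22)
Effective Tm = 68 − 3×6 = 68 − 18 = 50°C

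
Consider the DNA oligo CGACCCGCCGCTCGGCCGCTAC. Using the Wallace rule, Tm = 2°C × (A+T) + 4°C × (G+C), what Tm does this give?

80°C

T=2, A=2, G=6, C=12
AT pairs contribute 4, GC pairs contribute 18.
Tm = 2×4 + 4×18 = 80°C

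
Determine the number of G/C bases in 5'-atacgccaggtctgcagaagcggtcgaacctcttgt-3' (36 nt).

20

Base counts: C=10, G=10, T=8, A=8
G+C = 10 + 10 = 20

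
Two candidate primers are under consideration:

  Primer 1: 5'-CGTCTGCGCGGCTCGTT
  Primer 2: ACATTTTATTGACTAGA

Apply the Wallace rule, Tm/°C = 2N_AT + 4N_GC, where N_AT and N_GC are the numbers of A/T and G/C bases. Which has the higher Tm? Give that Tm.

Primer 1, 58°C

Primer 1: A+T=5, G+C=12 → Tm = 2(5)+4(12) = 58°C
Primer 2: A+T=13, G+C=4 → Tm = 2(13)+4(4) = 42°C
58°C vs 42°C → primer 1 is higher.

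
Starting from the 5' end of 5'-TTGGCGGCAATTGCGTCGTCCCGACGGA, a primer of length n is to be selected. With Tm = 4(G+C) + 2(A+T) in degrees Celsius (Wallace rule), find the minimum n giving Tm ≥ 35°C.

First 11 bases: TTGGCGGCAAT → Tm = 34°C (< 35°C)
First 12 bases: TTGGCGGCAATT → Tm = 36°C (≥ 35°C)
Since every base adds ≥2°C, Tm only increases with n, so the threshold is first crossed at n = 12.

n = 12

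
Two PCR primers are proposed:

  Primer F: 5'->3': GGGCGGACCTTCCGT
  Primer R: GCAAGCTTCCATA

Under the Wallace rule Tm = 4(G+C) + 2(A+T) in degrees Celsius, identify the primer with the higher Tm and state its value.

Primer F, 52°C

Primer F: A+T=4, G+C=11 → Tm = 2(4)+4(11) = 52°C
Primer R: A+T=7, G+C=6 → Tm = 2(7)+4(6) = 38°C
52°C vs 38°C → primer F is higher.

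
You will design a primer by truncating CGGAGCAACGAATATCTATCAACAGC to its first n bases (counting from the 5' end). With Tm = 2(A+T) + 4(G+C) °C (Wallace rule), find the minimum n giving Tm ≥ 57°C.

First 19 bases: CGGAGCAACGAATATCTAT → Tm = 54°C (< 57°C)
First 20 bases: CGGAGCAACGAATATCTATC → Tm = 58°C (≥ 57°C)
Each additional base adds 2°C (A/T) or 4°C (G/C), so Tm is non-decreasing in n; n = 20 is the first length to reach 57°C.

n = 20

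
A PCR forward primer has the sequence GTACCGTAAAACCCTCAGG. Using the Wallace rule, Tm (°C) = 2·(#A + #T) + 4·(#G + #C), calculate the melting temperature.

58°C

Base counts: A=6, C=6, T=3, G=4
AT pairs contribute 9, GC pairs contribute 10.
Tm = 4·10 + 2·9 = 40 + 18 = 58°C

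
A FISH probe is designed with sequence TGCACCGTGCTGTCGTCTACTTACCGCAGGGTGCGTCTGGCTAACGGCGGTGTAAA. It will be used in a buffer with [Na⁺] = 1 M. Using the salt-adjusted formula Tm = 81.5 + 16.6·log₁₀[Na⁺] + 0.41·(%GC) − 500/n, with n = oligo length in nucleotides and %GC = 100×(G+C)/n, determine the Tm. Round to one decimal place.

96.7°C

Length n = 56. Scanning the sequence gives C=15, A=9, T=14, G=18.
G+C = 33, so %GC = 33/56 × 100 = 58.929%
Salt term: 16.6 × (0) = 0
GC term: 0.41 × 58.929 = 24.161; length term: −500/56 = −8.929
Tm = 81.5 + (0) + 24.161 − 8.929 = 96.732 → 96.7°C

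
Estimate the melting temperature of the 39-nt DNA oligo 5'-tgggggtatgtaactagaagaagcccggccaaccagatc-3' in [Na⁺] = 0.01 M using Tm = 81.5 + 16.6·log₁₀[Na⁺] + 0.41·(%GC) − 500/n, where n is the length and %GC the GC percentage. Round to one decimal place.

Length n = 39. Base counts: G=12, A=12, T=6, C=9
G+C = 21, so %GC = 21/39 × 100 = 53.846%
Salt term: 16.6 × (-2) = -33.2
GC term: 0.41 × 53.846 = 22.077; length term: −500/39 = −12.821
Tm = 81.5 + (-33.2) + 22.077 − 12.821 = 57.556 → 57.6°C

57.6°C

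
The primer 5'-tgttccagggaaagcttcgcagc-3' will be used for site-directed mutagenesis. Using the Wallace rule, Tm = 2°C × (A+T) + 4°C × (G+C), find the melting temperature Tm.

72°C

Base counts: C=6, G=7, A=5, T=5
So N_AT = 10 and N_GC = 13.
Tm = 2×10 + 4×13 = 72°C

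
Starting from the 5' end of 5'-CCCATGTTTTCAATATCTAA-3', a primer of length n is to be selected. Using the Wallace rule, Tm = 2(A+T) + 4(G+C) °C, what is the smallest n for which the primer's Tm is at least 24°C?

n = 8

First 7 bases: CCCATGT → Tm = 22°C (< 24°C)
First 8 bases: CCCATGTT → Tm = 24°C (≥ 24°C)
Since every base adds ≥2°C, Tm only increases with n, so the threshold is first crossed at n = 8.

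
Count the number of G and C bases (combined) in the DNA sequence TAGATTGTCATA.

3

Counting bases: T=5, G=2, C=1, A=4
Total G or C: 2 + 1 = 3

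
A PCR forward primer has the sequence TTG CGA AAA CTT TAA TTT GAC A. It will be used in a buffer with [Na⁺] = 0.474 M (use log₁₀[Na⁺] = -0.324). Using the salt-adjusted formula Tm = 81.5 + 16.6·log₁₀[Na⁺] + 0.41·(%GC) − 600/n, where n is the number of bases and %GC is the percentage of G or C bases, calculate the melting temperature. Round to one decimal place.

Length n = 22. Scanning the sequence gives T=8, A=8, G=3, C=3.
G+C = 6, so %GC = 6/22 × 100 = 27.273%
Salt term: 16.6 × (-0.324) = -5.378
GC term: 0.41 × 27.273 = 11.182; length term: −600/22 = −27.273
Tm = 81.5 + (-5.378) + 11.182 − 27.273 = 60.031 → 60.0°C

60.0°C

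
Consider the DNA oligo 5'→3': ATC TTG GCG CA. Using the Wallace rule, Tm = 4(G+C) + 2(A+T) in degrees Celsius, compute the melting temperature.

A=2, C=3, T=3, G=3
So N_AT = 5 and N_GC = 6.
Tm = 4·6 + 2·5 = 24 + 10 = 34°C

34°C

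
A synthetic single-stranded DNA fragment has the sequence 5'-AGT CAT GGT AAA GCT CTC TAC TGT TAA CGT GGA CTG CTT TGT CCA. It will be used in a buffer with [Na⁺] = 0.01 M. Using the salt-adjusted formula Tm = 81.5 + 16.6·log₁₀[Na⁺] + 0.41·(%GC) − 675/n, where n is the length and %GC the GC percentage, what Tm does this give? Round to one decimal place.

51.5°C

Length n = 45. Base counts: T=15, C=10, A=10, G=10
G+C = 20, so %GC = 20/45 × 100 = 44.444%
Salt term: 16.6 × (-2) = -33.2
GC term: 0.41 × 44.444 = 18.222; length term: −675/45 = −15
Tm = 81.5 + (-33.2) + 18.222 − 15 = 51.522 → 51.5°C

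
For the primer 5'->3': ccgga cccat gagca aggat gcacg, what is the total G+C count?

Scanning the sequence gives C=8, G=8, T=2, A=7.
G+C = 8 + 8 = 16

16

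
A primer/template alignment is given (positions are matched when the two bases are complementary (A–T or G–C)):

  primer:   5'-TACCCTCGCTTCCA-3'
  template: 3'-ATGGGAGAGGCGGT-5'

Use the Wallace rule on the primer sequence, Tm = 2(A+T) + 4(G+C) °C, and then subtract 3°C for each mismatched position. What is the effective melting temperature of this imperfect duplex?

35°C

Primer base counts: A=2, T=4, G=1, C=7 → A+T=6, G+C=8
Perfect-match Tm = 2(6) + 4(8) = 12 + 32 = 44°C
Mismatches (positions where the bases are not complementary): 3 (at positions 8, 10, 11)
Effective Tm = 44 − 3×3 = 44 − 9 = 35°C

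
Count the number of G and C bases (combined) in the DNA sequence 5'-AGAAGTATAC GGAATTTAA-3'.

5

Base counts: G=4, C=1, A=9, T=5
Total G or C: 4 + 1 = 5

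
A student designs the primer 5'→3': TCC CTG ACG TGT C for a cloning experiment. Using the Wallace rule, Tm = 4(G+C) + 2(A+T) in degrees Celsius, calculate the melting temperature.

Counting bases: C=5, A=1, T=4, G=3
So N_AT = 5 and N_GC = 8.
Tm = 2×5 + 4×8 = 42°C

42°C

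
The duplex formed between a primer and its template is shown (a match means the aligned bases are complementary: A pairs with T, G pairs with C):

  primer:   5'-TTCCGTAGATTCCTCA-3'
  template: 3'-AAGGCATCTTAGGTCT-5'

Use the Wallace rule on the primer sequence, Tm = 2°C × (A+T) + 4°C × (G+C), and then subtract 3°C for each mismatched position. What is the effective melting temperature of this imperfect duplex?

37°C

Primer base counts: A=3, T=6, G=2, C=5 → A+T=9, G+C=7
Perfect-match Tm = 2(9) + 4(7) = 18 + 28 = 46°C
Mismatches (positions where the bases are not complementary): 3 (at positions 10, 14, 15)
Effective Tm = 46 − 3×3 = 46 − 9 = 37°C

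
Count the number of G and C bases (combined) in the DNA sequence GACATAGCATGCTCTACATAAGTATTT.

Scanning the sequence gives G=4, C=5, A=9, T=9.
G+C = 4 + 5 = 9

9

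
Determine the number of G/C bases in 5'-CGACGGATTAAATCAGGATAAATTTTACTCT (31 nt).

10

Scanning the sequence gives A=11, C=5, T=10, G=5.
Total G or C: 5 + 5 = 10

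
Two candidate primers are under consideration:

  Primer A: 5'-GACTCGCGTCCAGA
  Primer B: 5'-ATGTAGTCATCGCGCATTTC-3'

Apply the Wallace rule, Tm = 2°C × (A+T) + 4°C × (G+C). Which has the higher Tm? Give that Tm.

Primer B, 58°C

Primer A: A+T=5, G+C=9 → Tm = 2(5)+4(9) = 46°C
Primer B: A+T=11, G+C=9 → Tm = 2(11)+4(9) = 58°C
46°C vs 58°C → primer B is higher.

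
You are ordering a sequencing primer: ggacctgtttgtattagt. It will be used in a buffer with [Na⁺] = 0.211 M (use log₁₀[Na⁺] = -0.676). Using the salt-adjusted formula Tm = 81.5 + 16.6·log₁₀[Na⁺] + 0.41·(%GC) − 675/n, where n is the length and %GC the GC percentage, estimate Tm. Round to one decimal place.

48.7°C

Length n = 18. C=2, G=5, T=8, A=3
G+C = 7, so %GC = 7/18 × 100 = 38.889%
Salt term: 16.6 × (-0.676) = -11.222
GC term: 0.41 × 38.889 = 15.944; length term: −675/18 = −37.5
Tm = 81.5 + (-11.222) + 15.944 − 37.5 = 48.722 → 48.7°C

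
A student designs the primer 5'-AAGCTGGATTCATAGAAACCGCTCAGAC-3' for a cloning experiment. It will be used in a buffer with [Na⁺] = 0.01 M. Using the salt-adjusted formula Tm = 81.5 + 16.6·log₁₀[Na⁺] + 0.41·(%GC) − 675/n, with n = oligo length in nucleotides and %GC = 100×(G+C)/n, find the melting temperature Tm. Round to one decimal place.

43.2°C

Length n = 28. Counting bases: G=6, T=5, C=7, A=10
G+C = 13, so %GC = 13/28 × 100 = 46.429%
Salt term: 16.6 × (-2) = -33.2
GC term: 0.41 × 46.429 = 19.036; length term: −675/28 = −24.107
Tm = 81.5 + (-33.2) + 19.036 − 24.107 = 43.229 → 43.2°C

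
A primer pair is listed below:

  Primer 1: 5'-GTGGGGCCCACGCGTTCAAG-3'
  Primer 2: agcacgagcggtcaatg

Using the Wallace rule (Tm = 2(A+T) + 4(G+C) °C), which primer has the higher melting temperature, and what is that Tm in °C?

Primer 1, 68°C

Primer 1: A+T=6, G+C=14 → Tm = 2(6)+4(14) = 68°C
Primer 2: A+T=7, G+C=10 → Tm = 2(7)+4(10) = 54°C
68°C vs 54°C → primer 1 is higher.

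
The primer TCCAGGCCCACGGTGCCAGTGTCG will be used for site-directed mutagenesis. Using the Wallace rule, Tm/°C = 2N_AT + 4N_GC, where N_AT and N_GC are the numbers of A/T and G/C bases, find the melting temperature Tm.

82°C

Counting bases: A=3, T=4, G=8, C=9
A+T = 7, G+C = 17
Tm = 4·17 + 2·7 = 68 + 14 = 82°C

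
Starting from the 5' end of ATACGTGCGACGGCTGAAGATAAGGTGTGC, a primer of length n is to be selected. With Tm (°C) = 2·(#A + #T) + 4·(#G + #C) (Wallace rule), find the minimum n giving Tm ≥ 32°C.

First 10 bases: ATACGTGCGA → Tm = 30°C (< 32°C)
First 11 bases: ATACGTGCGAC → Tm = 34°C (≥ 32°C)
Each additional base adds 2°C (A/T) or 4°C (G/C), so Tm is non-decreasing in n; n = 11 is the first length to reach 32°C.

n = 11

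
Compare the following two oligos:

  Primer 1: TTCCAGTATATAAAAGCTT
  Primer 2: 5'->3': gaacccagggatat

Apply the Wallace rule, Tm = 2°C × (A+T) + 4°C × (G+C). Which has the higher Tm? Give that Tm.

Primer 1, 48°C

Primer 1: A+T=14, G+C=5 → Tm = 2(14)+4(5) = 48°C
Primer 2: A+T=7, G+C=7 → Tm = 2(7)+4(7) = 42°C
48°C vs 42°C → primer 1 is higher.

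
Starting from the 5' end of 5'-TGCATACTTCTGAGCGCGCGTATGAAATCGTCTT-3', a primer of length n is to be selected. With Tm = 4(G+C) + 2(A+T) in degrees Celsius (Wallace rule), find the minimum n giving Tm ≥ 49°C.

First 16 bases: TGCATACTTCTGAGCG → Tm = 48°C (< 49°C)
First 17 bases: TGCATACTTCTGAGCGC → Tm = 52°C (≥ 49°C)
Since every base adds ≥2°C, Tm only increases with n, so the threshold is first crossed at n = 17.

n = 17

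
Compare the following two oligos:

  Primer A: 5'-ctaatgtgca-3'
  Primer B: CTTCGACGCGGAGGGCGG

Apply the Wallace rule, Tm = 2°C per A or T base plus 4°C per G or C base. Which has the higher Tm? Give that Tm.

Primer B, 64°C

Primer A: A+T=6, G+C=4 → Tm = 2(6)+4(4) = 28°C
Primer B: A+T=4, G+C=14 → Tm = 2(4)+4(14) = 64°C
28°C vs 64°C → primer B is higher.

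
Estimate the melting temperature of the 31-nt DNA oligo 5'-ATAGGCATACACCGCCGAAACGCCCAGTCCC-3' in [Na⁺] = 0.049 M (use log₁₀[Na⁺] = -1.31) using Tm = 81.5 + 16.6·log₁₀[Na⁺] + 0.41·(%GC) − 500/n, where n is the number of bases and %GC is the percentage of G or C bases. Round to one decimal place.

Length n = 31. Scanning the sequence gives G=6, T=3, C=13, A=9.
G+C = 19, so %GC = 19/31 × 100 = 61.29%
Salt term: 16.6 × (-1.31) = -21.746
GC term: 0.41 × 61.29 = 25.129; length term: −500/31 = −16.129
Tm = 81.5 + (-21.746) + 25.129 − 16.129 = 68.754 → 68.8°C

68.8°C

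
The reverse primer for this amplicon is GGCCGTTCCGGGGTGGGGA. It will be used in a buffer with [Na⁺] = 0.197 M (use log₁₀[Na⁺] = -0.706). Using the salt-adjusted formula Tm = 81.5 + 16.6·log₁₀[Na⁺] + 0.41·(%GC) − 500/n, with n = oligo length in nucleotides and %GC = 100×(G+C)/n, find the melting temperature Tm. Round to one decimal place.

Length n = 19. Base counts: C=4, A=1, T=3, G=11
G+C = 15, so %GC = 15/19 × 100 = 78.947%
Salt term: 16.6 × (-0.706) = -11.72
GC term: 0.41 × 78.947 = 32.368; length term: −500/19 = −26.316
Tm = 81.5 + (-11.72) + 32.368 − 26.316 = 75.832 → 75.8°C

75.8°C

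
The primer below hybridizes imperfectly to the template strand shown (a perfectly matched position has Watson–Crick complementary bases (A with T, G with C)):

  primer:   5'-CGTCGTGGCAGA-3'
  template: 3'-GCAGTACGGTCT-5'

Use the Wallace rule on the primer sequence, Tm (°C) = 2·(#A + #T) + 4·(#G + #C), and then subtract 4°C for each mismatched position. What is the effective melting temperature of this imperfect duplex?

Primer base counts: A=2, T=2, G=5, C=3 → A+T=4, G+C=8
Perfect-match Tm = 2(4) + 4(8) = 8 + 32 = 40°C
Mismatches (positions where the bases are not complementary): 2 (at positions 5, 8)
Effective Tm = 40 − 2×4 = 40 − 8 = 32°C

32°C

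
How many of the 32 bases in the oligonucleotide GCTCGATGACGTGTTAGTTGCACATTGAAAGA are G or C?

Counting bases: T=9, A=9, C=5, G=9
G+C = 9 + 5 = 14

14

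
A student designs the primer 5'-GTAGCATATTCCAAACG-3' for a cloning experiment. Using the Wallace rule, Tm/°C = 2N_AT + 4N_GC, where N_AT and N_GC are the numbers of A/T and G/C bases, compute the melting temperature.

48°C

Counting bases: T=4, A=6, C=4, G=3
AT pairs contribute 10, GC pairs contribute 7.
Tm = 2(10) + 4(7) = 20 + 28 = 48°C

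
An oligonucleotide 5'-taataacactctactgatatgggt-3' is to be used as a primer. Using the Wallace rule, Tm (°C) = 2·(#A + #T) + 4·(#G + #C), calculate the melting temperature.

64°C

Scanning the sequence gives A=8, G=4, C=4, T=8.
A+T = 16, G+C = 8
Tm = 2(16) + 4(8) = 32 + 32 = 64°C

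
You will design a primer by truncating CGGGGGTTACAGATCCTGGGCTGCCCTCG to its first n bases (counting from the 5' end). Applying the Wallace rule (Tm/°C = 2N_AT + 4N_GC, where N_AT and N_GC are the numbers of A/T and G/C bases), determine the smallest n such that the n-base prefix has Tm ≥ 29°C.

n = 9

First 8 bases: CGGGGGTT → Tm = 28°C (< 29°C)
First 9 bases: CGGGGGTTA → Tm = 30°C (≥ 29°C)
Each additional base adds 2°C (A/T) or 4°C (G/C), so Tm is non-decreasing in n; n = 9 is the first length to reach 29°C.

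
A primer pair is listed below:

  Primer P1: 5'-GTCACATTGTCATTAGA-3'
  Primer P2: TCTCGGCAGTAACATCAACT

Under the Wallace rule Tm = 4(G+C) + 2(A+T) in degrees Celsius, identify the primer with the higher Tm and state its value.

Primer P2, 58°C

Primer P1: A+T=11, G+C=6 → Tm = 2(11)+4(6) = 46°C
Primer P2: A+T=11, G+C=9 → Tm = 2(11)+4(9) = 58°C
46°C vs 58°C → primer P2 is higher.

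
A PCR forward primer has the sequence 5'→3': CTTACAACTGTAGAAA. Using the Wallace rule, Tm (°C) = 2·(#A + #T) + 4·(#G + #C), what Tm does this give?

42°C

Base counts: T=4, C=3, G=2, A=7
AT pairs contribute 11, GC pairs contribute 5.
Tm = 2(11) + 4(5) = 22 + 20 = 42°C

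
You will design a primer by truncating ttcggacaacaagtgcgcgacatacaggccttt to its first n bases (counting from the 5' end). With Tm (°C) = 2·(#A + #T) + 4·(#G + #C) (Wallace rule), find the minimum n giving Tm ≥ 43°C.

n = 15

First 14 bases: TTCGGACAACAAGT → Tm = 40°C (< 43°C)
First 15 bases: TTCGGACAACAAGTG → Tm = 44°C (≥ 43°C)
Since every base adds ≥2°C, Tm only increases with n, so the threshold is first crossed at n = 15.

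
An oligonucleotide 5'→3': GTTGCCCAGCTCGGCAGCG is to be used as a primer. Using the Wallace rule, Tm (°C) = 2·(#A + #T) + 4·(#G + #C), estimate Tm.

G=7, A=2, T=3, C=7
A+T = 5, G+C = 14
Tm = 2×5 + 4×14 = 66°C

66°C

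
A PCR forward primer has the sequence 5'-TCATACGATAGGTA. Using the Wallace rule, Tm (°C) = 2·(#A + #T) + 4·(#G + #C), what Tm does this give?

38°C

Base counts: C=2, A=5, T=4, G=3
AT pairs contribute 9, GC pairs contribute 5.
Tm = 4·5 + 2·9 = 20 + 18 = 38°C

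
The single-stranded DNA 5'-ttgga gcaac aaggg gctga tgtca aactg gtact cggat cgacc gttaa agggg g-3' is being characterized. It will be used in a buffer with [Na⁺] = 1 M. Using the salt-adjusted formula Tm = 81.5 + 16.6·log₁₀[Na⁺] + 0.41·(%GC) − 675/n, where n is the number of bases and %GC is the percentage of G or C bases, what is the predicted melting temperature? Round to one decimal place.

Length n = 56. G=20, A=15, C=10, T=11
G+C = 30, so %GC = 30/56 × 100 = 53.571%
Salt term: 16.6 × (0) = 0
GC term: 0.41 × 53.571 = 21.964; length term: −675/56 = −12.054
Tm = 81.5 + (0) + 21.964 − 12.054 = 91.41 → 91.4°C

91.4°C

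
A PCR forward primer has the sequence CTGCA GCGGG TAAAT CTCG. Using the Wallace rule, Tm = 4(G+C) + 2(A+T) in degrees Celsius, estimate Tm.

Counting bases: C=5, T=4, G=6, A=4
AT pairs contribute 8, GC pairs contribute 11.
Tm = 4·11 + 2·8 = 44 + 16 = 60°C

60°C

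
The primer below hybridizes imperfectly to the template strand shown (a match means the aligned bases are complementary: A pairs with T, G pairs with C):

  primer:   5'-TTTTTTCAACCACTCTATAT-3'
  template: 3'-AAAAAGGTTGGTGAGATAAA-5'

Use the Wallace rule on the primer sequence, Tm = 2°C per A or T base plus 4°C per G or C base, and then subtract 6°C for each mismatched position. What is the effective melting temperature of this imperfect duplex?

Primer base counts: A=5, T=10, G=0, C=5 → A+T=15, G+C=5
Perfect-match Tm = 2(15) + 4(5) = 30 + 20 = 50°C
Mismatches (positions where the bases are not complementary): 2 (at positions 6, 19)
Effective Tm = 50 − 2×6 = 50 − 12 = 38°C

38°C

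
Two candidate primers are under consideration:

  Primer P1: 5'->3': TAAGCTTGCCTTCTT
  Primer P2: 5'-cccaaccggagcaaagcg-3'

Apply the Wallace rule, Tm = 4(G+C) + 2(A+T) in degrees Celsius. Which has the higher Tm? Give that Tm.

Primer P2, 60°C

Primer P1: A+T=9, G+C=6 → Tm = 2(9)+4(6) = 42°C
Primer P2: A+T=6, G+C=12 → Tm = 2(6)+4(12) = 60°C
42°C vs 60°C → primer P2 is higher.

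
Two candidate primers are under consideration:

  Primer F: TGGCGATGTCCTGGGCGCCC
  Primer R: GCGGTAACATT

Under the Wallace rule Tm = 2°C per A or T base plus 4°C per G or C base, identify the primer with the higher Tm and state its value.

Primer F: A+T=5, G+C=15 → Tm = 2(5)+4(15) = 70°C
Primer R: A+T=6, G+C=5 → Tm = 2(6)+4(5) = 32°C
70°C vs 32°C → primer F is higher.

Primer F, 70°C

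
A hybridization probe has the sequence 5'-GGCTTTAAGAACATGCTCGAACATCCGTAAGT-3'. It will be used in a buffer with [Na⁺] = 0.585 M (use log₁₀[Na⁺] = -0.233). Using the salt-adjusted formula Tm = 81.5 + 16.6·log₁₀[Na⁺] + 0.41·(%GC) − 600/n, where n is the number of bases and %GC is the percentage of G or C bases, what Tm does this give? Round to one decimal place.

76.8°C

Length n = 32. Scanning the sequence gives C=7, A=10, T=8, G=7.
G+C = 14, so %GC = 14/32 × 100 = 43.75%
Salt term: 16.6 × (-0.233) = -3.868
GC term: 0.41 × 43.75 = 17.938; length term: −600/32 = −18.75
Tm = 81.5 + (-3.868) + 17.938 − 18.75 = 76.82 → 76.8°C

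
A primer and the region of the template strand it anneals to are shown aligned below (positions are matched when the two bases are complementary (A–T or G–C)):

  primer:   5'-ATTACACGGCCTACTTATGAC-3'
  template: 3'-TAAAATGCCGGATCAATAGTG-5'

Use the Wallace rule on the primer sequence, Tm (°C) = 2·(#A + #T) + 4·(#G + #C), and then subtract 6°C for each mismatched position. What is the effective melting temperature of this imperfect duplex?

Primer base counts: A=6, T=6, G=3, C=6 → A+T=12, G+C=9
Perfect-match Tm = 2(12) + 4(9) = 24 + 36 = 60°C
Mismatches (positions where the bases are not complementary): 4 (at positions 4, 5, 14, 19)
Effective Tm = 60 − 4×6 = 60 − 24 = 36°C

36°C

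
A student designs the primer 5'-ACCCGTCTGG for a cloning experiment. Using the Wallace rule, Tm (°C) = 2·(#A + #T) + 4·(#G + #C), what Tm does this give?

34°C

Base counts: C=4, T=2, A=1, G=3
AT pairs contribute 3, GC pairs contribute 7.
Tm = 2(3) + 4(7) = 6 + 28 = 34°C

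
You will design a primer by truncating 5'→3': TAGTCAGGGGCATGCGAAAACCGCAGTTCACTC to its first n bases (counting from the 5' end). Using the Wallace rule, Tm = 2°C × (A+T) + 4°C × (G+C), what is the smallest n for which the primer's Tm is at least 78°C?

n = 25

First 24 bases: TAGTCAGGGGCATGCGAAAACCGC → Tm = 76°C (< 78°C)
First 25 bases: TAGTCAGGGGCATGCGAAAACCGCA → Tm = 78°C (≥ 78°C)
Since every base adds ≥2°C, Tm only increases with n, so the threshold is first crossed at n = 25.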